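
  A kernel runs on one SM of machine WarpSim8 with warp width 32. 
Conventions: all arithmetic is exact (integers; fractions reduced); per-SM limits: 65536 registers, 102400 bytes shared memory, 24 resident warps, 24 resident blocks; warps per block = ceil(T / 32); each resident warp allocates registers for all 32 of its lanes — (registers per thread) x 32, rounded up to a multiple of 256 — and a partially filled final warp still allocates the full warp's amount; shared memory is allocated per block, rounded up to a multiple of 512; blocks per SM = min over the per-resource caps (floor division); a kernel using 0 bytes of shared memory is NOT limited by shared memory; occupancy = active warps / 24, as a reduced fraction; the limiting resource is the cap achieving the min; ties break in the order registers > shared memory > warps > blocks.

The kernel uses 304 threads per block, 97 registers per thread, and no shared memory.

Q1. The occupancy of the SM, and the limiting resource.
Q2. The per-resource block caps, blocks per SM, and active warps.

Answer: occupancy 5/12, limited by registers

registers: 1 block
shared memory: no limit (kernel uses none)
warps: 2 blocks
blocks: 24 blocks

Answer: 1 block, 10 active warps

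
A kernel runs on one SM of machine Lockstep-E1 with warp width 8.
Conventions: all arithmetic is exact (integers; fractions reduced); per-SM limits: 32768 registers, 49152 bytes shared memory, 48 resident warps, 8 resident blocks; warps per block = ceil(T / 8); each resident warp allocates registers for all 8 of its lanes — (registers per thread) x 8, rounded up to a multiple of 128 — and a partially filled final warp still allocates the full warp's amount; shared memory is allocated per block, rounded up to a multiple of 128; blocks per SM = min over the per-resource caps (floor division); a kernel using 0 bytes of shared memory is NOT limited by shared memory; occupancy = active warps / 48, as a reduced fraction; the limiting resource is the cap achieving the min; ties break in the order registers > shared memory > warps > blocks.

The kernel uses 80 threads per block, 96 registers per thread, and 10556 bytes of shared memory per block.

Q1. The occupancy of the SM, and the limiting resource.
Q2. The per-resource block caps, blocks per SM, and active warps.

Answer: occupancy 5/6, limited by registers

registers: 4 blocks
shared memory: 4 blocks
warps: 4 blocks
blocks: 8 blocks

Answer: 4 blocks, 40 active warps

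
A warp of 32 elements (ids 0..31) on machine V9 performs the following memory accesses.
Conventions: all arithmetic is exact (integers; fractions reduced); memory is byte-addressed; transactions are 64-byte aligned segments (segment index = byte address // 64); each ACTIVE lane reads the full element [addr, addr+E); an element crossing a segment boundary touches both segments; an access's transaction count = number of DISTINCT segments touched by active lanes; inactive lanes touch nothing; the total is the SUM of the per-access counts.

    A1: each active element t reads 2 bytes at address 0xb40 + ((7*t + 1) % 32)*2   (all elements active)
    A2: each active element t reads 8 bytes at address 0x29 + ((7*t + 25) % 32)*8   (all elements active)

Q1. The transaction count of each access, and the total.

A1: 1 transaction
A2: 5 transactions

Answer: 1,5; total 6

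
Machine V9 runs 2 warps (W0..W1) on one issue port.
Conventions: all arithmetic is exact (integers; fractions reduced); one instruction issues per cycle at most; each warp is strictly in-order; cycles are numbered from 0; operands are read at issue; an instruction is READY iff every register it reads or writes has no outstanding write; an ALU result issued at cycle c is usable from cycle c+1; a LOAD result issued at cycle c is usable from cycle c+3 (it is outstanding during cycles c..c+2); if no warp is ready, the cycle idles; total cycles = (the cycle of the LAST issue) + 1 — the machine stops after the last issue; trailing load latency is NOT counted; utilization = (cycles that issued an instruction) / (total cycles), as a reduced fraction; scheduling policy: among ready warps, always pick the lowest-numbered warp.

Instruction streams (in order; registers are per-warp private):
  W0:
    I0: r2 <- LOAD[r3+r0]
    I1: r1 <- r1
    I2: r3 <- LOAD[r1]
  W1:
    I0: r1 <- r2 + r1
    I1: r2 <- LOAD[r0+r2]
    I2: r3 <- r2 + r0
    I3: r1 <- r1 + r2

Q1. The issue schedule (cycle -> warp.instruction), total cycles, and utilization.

cycle 0: W0.I0
cycle 1: W0.I1
cycle 2: W0.I2
cycle 3: W1.I0
cycle 4: W1.I1
cycle 5: idle
cycle 6: idle
cycle 7: W1.I2
cycle 8: W1.I3

Answer: 9 cycles, utilization 7/9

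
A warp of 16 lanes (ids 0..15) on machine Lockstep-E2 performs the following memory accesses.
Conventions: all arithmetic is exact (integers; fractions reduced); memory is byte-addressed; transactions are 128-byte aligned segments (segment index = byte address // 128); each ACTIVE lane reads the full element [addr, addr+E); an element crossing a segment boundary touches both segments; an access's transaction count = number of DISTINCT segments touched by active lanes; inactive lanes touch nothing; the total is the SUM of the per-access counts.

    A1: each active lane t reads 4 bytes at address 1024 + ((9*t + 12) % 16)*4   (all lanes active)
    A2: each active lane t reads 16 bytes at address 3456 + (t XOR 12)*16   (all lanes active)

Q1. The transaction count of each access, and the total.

A1: 1 transaction
A2: 2 transactions

Answer: 1,2; total 3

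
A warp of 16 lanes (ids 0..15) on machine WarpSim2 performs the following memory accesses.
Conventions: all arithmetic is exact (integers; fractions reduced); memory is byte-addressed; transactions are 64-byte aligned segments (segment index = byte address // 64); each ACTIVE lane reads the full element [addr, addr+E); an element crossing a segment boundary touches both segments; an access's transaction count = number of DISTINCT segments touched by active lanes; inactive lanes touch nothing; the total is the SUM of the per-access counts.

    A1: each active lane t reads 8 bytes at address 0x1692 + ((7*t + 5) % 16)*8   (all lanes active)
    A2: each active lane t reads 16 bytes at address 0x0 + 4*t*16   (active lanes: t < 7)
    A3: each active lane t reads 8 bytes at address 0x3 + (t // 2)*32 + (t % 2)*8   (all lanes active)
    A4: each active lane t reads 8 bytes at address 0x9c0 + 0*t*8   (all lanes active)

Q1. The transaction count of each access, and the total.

A1: 3 transactions
A2: 7 transactions
A3: 4 transactions
A4: 1 transaction

Answer: 3,7,4,1; total 15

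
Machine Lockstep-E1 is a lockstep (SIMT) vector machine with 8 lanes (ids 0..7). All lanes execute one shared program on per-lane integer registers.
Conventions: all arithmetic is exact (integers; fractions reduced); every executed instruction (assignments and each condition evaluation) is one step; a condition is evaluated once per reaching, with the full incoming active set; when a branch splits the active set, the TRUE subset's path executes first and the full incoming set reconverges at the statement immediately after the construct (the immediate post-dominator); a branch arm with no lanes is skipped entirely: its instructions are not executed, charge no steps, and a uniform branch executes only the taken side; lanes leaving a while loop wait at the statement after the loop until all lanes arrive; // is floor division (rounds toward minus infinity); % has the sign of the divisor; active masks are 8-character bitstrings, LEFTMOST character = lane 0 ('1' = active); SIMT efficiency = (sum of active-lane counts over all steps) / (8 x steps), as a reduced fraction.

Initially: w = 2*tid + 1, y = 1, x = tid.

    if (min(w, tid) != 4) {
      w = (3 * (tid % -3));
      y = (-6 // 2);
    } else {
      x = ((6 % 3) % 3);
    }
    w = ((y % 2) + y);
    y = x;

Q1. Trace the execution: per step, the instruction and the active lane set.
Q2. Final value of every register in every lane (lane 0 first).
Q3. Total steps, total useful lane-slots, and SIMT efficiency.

step 0: eval (min(w, tid) != 4)      11111111
step 1: w <- (3 * (tid % -3))        11110111
step 2: y <- (-6 // 2)               11110111
step 3: x <- ((6 % 3) % 3)           00001000
step 4: w <- ((y % 2) + y)           11111111
step 5: y <- x                       11111111

Answer: 6 steps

w: -2,-2,-2,-2,2,-2,-2,-2
y: 0,1,2,3,0,5,6,7
x: 0,1,2,3,0,5,6,7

steps = 6; useful = 39; efficiency = 39/48 = 13/16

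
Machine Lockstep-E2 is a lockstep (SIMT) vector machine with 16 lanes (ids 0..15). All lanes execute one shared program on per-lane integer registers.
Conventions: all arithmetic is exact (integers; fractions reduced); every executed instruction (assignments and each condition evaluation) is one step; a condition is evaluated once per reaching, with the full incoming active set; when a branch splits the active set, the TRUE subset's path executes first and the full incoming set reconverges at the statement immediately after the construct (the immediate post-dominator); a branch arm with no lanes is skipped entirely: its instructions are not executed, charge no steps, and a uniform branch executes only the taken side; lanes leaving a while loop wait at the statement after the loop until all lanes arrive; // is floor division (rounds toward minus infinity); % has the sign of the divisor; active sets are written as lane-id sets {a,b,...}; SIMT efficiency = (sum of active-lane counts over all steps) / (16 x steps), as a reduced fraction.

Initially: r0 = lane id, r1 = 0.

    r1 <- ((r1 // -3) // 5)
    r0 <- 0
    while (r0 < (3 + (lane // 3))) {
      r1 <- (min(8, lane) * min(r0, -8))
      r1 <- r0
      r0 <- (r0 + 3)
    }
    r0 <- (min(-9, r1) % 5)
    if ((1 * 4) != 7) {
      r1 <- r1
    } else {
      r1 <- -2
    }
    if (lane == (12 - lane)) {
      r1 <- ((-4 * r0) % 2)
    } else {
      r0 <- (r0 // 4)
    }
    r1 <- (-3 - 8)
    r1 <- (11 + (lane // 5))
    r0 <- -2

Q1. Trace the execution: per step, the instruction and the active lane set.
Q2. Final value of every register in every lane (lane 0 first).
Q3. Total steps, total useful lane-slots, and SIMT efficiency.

step 0: r1 <- ((r1 // -3) // 5)      {0,1,2,3,4,5,6,7,8,9,10,11,12,13,14,15}
step 1: r0 <- 0                      {0,1,2,3,4,5,6,7,8,9,10,11,12,13,14,15}
step 2: eval (r0 < (3 + (lane // 3))) {0,1,2,3,4,5,6,7,8,9,10,11,12,13,14,15}
step 3: r1 <- (min(8, lane) * min(r0, -8)) {0,1,2,3,4,5,6,7,8,9,10,11,12,13,14,15}
step 4: r1 <- r0                     {0,1,2,3,4,5,6,7,8,9,10,11,12,13,14,15}
step 5: r0 <- (r0 + 3)               {0,1,2,3,4,5,6,7,8,9,10,11,12,13,14,15}
step 6: eval (r0 < (3 + (lane // 3))) {0,1,2,3,4,5,6,7,8,9,10,11,12,13,14,15}
step 7: r1 <- (min(8, lane) * min(r0, -8)) {3,4,5,6,7,8,9,10,11,12,13,14,15}
step 8: r1 <- r0                     {3,4,5,6,7,8,9,10,11,12,13,14,15}
step 9: r0 <- (r0 + 3)               {3,4,5,6,7,8,9,10,11,12,13,14,15}
step 10: eval (r0 < (3 + (lane // 3))) {3,4,5,6,7,8,9,10,11,12,13,14,15}
step 11: r1 <- (min(8, lane) * min(r0, -8)) {12,13,14,15}
step 12: r1 <- r0                     {12,13,14,15}
step 13: r0 <- (r0 + 3)               {12,13,14,15}
step 14: eval (r0 < (3 + (lane // 3))) {12,13,14,15}
step 15: r0 <- (min(-9, r1) % 5)      {0,1,2,3,4,5,6,7,8,9,10,11,12,13,14,15}
step 16: eval ((1 * 4) != 7)          {0,1,2,3,4,5,6,7,8,9,10,11,12,13,14,15}
step 17: r1 <- r1                     {0,1,2,3,4,5,6,7,8,9,10,11,12,13,14,15}
step 18: eval (lane == (12 - lane))   {0,1,2,3,4,5,6,7,8,9,10,11,12,13,14,15}
step 19: r1 <- ((-4 * r0) % 2)        {6}
step 20: r0 <- (r0 // 4)              {0,1,2,3,4,5,7,8,9,10,11,12,13,14,15}
step 21: r1 <- (-3 - 8)               {0,1,2,3,4,5,6,7,8,9,10,11,12,13,14,15}
step 22: r1 <- (11 + (lane // 5))     {0,1,2,3,4,5,6,7,8,9,10,11,12,13,14,15}
step 23: r0 <- -2                     {0,1,2,3,4,5,6,7,8,9,10,11,12,13,14,15}

Answer: 24 steps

r0: -2,-2,-2,-2,-2,-2,-2,-2,-2,-2,-2,-2,-2,-2,-2,-2
r1: 11,11,11,11,11,12,12,12,12,12,13,13,13,13,13,14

steps = 24; useful = 308; efficiency = 308/384 = 77/96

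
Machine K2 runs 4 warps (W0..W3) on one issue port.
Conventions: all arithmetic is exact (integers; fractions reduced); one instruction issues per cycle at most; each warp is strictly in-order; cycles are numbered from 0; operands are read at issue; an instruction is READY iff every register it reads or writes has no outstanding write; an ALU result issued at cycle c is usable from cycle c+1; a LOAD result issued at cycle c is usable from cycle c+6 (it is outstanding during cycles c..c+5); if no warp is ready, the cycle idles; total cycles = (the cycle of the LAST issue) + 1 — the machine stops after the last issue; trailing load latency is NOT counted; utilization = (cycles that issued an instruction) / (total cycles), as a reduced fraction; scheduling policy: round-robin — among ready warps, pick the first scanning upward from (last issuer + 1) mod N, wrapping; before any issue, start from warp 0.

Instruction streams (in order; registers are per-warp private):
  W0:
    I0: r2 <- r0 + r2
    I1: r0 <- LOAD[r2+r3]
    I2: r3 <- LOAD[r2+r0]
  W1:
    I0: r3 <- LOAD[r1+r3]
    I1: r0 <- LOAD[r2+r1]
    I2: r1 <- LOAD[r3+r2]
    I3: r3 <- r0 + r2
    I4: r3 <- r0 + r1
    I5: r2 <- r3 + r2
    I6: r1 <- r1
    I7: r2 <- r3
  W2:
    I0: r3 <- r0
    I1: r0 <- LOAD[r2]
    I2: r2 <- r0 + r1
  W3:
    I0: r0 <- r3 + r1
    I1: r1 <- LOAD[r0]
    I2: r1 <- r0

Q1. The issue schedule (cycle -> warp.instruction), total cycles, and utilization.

cycle 0: W0.I0
cycle 1: W1.I0
cycle 2: W2.I0
cycle 3: W3.I0
cycle 4: W0.I1
cycle 5: W1.I1
cycle 6: W2.I1
cycle 7: W3.I1
cycle 8: W1.I2
cycle 9: idle
cycle 10: W0.I2
cycle 11: W1.I3
cycle 12: W2.I2
cycle 13: W3.I2
cycle 14: W1.I4
cycle 15: W1.I5
cycle 16: W1.I6
cycle 17: W1.I7

Answer: 18 cycles, utilization 17/18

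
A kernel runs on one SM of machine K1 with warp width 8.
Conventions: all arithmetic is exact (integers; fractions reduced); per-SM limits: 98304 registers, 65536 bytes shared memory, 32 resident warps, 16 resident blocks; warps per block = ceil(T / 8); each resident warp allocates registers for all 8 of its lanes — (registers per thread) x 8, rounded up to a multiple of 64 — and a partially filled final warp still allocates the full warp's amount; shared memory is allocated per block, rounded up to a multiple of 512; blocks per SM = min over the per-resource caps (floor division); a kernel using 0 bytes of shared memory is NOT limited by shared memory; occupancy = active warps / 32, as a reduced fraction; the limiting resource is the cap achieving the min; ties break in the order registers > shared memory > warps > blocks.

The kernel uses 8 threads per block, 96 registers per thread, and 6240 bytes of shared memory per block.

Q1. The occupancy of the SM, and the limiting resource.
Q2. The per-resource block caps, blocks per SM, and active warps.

Answer: occupancy 9/32, limited by shared memory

registers: 128 blocks
shared memory: 9 blocks
warps: 32 blocks
blocks: 16 blocks

Answer: 9 blocks, 9 active warps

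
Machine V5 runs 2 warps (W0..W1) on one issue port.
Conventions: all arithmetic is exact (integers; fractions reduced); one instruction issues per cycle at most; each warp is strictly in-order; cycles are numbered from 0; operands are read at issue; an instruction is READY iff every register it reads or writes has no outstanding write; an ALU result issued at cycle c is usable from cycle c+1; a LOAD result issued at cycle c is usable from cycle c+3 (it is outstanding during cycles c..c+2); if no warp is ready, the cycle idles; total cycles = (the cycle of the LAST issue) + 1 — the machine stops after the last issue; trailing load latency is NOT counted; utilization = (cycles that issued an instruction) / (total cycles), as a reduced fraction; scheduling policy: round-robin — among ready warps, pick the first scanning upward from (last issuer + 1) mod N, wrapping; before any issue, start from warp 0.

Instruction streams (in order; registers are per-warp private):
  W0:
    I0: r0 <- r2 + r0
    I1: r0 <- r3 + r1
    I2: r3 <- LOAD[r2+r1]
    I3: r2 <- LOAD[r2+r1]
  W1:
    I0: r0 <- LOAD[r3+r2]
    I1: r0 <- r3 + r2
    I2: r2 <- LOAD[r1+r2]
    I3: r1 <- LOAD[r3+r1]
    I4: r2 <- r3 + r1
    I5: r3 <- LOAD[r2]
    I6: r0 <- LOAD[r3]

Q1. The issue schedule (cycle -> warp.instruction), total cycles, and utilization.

cycle 0: W0.I0
cycle 1: W1.I0
cycle 2: W0.I1
cycle 3: W0.I2
cycle 4: W1.I1
cycle 5: W0.I3
cycle 6: W1.I2
cycle 7: W1.I3
cycle 8: idle
cycle 9: idle
cycle 10: W1.I4
cycle 11: W1.I5
cycle 12: idle
cycle 13: idle
cycle 14: W1.I6

Answer: 15 cycles, utilization 11/15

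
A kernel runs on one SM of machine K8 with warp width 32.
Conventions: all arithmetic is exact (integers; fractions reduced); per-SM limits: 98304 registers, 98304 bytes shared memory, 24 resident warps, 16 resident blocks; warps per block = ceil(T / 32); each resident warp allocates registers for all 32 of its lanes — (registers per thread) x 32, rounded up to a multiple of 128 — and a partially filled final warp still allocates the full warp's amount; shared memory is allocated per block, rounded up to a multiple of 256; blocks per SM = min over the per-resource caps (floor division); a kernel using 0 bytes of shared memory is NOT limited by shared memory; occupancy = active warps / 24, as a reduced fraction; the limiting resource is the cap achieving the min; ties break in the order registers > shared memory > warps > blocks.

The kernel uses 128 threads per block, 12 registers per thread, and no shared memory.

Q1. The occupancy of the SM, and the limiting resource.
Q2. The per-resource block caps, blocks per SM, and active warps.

Answer: occupancy 1, limited by warps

registers: 64 blocks
shared memory: no limit (kernel uses none)
warps: 6 blocks
blocks: 16 blocks

Answer: 6 blocks, 24 active warps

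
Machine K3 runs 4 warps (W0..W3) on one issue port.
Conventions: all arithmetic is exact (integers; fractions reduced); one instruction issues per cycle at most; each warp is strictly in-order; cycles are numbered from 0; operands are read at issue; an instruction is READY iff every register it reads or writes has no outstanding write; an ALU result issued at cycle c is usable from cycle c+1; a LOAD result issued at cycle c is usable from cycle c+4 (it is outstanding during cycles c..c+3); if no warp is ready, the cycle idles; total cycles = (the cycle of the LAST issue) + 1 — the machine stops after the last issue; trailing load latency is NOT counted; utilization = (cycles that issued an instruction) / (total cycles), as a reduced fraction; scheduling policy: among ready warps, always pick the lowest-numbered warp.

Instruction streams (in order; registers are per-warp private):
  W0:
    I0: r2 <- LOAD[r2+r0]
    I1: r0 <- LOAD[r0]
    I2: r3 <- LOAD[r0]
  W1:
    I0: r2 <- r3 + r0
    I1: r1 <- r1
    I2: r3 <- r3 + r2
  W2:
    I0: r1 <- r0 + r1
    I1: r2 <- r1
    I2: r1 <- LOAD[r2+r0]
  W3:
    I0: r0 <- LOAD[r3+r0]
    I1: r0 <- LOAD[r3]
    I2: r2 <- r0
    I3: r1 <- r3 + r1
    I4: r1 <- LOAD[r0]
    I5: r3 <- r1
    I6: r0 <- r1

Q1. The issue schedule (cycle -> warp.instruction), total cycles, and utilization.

cycle 0: W0.I0
cycle 1: W0.I1
cycle 2: W1.I0
cycle 3: W1.I1
cycle 4: W1.I2
cycle 5: W0.I2
cycle 6: W2.I0
cycle 7: W2.I1
cycle 8: W2.I2
cycle 9: W3.I0
cycle 10: idle
cycle 11: idle
cycle 12: idle
cycle 13: W3.I1
cycle 14: idle
cycle 15: idle
cycle 16: idle
cycle 17: W3.I2
cycle 18: W3.I3
cycle 19: W3.I4
cycle 20: idle
cycle 21: idle
cycle 22: idle
cycle 23: W3.I5
cycle 24: W3.I6

Answer: 25 cycles, utilization 16/25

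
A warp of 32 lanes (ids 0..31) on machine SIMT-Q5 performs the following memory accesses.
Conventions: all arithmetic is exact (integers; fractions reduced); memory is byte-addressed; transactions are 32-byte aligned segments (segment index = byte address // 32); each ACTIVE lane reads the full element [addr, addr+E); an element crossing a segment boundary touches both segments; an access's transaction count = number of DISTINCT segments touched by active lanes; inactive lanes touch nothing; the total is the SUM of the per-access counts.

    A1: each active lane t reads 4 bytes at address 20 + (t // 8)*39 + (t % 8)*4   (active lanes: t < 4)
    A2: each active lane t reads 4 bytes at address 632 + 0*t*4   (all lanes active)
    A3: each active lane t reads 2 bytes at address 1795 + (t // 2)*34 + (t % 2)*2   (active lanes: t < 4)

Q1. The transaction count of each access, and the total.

A1: 2 transactions
A2: 1 transaction
A3: 2 transactions

Answer: 2,1,2; total 5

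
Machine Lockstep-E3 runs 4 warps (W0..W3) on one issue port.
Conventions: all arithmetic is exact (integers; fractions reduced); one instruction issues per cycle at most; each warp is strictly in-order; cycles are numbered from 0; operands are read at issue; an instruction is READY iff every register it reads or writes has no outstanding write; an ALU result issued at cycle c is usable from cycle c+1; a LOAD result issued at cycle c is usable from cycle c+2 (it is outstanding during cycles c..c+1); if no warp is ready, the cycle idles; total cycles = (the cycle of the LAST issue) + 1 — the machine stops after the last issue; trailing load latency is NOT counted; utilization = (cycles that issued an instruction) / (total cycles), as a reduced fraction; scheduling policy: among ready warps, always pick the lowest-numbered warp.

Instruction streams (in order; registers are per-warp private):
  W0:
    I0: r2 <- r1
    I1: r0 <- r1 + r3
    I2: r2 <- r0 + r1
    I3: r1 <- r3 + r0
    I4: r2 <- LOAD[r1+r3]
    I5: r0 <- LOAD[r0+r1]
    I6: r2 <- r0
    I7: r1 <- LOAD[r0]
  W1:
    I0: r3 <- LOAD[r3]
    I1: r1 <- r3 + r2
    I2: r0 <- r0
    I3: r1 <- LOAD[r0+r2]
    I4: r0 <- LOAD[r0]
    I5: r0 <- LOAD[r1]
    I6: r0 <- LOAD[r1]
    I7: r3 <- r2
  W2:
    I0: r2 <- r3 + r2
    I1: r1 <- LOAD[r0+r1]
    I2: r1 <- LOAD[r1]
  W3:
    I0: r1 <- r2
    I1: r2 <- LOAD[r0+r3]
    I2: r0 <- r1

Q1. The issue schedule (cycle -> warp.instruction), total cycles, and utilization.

cycle 0: W0.I0
cycle 1: W0.I1
cycle 2: W0.I2
cycle 3: W0.I3
cycle 4: W0.I4
cycle 5: W0.I5
cycle 6: W1.I0
cycle 7: W0.I6
cycle 8: W0.I7
cycle 9: W1.I1
cycle 10: W1.I2
cycle 11: W1.I3
cycle 12: W1.I4
cycle 13: W2.I0
cycle 14: W1.I5
cycle 15: W2.I1
cycle 16: W1.I6
cycle 17: W1.I7
cycle 18: W2.I2
cycle 19: W3.I0
cycle 20: W3.I1
cycle 21: W3.I2

Answer: 22 cycles, utilization 1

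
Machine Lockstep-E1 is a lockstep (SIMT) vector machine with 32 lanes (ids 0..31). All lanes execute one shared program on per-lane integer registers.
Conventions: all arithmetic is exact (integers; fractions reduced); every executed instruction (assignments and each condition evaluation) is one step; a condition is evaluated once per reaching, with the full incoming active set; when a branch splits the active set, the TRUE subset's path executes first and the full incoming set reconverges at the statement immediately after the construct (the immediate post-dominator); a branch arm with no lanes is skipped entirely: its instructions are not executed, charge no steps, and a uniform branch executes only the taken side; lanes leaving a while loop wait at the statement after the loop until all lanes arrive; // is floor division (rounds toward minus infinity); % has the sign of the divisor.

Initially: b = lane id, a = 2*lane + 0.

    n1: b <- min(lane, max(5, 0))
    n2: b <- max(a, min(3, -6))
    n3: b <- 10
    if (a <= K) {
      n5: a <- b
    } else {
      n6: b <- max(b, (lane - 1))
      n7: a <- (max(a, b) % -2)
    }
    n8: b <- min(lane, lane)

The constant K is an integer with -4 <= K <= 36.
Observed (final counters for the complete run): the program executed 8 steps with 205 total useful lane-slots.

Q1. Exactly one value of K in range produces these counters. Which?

Answer: K = 36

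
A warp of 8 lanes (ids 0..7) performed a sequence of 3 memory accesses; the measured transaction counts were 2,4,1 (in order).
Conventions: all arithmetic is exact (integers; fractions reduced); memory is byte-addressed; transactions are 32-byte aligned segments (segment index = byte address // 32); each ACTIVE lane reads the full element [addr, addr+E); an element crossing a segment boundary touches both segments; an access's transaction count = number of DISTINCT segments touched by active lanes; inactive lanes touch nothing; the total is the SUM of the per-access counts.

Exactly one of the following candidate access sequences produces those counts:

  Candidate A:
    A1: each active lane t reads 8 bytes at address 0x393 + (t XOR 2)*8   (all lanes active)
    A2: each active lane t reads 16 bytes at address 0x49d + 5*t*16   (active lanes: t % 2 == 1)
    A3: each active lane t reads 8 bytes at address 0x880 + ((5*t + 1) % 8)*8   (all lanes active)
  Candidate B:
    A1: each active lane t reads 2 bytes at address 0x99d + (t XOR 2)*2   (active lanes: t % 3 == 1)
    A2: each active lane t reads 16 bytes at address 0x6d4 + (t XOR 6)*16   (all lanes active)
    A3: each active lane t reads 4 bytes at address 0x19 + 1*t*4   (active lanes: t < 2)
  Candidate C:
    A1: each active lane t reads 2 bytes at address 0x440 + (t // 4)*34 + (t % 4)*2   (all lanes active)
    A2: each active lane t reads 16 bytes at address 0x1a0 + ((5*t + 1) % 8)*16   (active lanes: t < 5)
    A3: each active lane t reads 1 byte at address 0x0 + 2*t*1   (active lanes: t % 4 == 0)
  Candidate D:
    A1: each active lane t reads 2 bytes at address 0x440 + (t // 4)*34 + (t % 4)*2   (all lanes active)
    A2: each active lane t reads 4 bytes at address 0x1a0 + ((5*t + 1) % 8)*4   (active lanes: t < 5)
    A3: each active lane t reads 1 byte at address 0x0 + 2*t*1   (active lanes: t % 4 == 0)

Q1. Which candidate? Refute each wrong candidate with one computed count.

A: A1 gives 3 transactions, not 2
B: A1 gives 1 transaction, not 2
D: A2 gives 1 transaction, not 4
C: all counts match (2,4,1)

Answer: C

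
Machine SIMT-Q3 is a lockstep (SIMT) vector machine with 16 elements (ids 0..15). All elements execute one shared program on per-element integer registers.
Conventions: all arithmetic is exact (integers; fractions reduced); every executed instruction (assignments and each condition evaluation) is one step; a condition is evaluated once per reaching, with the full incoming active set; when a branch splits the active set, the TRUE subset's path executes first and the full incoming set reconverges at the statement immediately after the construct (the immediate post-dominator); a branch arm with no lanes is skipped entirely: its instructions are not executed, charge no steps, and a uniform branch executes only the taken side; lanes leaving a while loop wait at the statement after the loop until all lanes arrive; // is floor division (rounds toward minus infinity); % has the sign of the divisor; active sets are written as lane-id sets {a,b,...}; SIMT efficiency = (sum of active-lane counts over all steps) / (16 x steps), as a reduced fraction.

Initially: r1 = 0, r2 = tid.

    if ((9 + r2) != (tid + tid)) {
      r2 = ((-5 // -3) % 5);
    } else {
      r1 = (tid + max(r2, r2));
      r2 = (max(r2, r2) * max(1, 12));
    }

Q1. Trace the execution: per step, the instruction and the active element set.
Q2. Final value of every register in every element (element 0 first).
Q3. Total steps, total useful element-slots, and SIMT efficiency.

step 0: eval ((9 + r2) != (tid + tid)) {0,1,2,3,4,5,6,7,8,9,10,11,12,13,14,15}
step 1: r2 <- ((-5 // -3) % 5)       {0,1,2,3,4,5,6,7,8,10,11,12,13,14,15}
step 2: r1 <- (tid + max(r2, r2))    {9}
step 3: r2 <- (max(r2, r2) * max(1, 12)) {9}

Answer: 4 steps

r1: 0,0,0,0,0,0,0,0,0,18,0,0,0,0,0,0
r2: 1,1,1,1,1,1,1,1,1,108,1,1,1,1,1,1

steps = 4; useful = 33; efficiency = 33/64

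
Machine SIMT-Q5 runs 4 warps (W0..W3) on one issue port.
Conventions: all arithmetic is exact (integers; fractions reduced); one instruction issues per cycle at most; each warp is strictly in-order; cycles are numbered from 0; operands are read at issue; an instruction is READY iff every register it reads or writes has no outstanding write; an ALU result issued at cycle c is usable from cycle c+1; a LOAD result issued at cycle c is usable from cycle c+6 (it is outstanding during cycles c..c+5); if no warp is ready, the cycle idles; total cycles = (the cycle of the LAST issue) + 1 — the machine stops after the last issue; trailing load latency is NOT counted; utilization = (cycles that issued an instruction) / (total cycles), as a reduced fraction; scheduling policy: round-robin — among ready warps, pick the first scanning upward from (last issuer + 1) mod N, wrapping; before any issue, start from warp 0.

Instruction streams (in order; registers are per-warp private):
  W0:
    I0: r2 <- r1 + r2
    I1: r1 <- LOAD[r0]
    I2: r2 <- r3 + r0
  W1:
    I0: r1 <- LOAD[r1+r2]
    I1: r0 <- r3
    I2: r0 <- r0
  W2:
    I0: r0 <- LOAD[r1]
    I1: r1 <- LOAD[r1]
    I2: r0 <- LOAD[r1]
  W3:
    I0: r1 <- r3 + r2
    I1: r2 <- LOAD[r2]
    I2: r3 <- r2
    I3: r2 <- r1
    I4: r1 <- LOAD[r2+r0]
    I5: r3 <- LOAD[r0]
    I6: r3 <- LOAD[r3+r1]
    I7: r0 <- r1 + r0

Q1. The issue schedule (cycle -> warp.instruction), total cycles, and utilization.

cycle 0: W0.I0
cycle 1: W1.I0
cycle 2: W2.I0
cycle 3: W3.I0
cycle 4: W0.I1
cycle 5: W1.I1
cycle 6: W2.I1
cycle 7: W3.I1
cycle 8: W0.I2
cycle 9: W1.I2
cycle 10: idle
cycle 11: idle
cycle 12: W2.I2
cycle 13: W3.I2
cycle 14: W3.I3
cycle 15: W3.I4
cycle 16: W3.I5
cycle 17: idle
cycle 18: idle
cycle 19: idle
cycle 20: idle
cycle 21: idle
cycle 22: W3.I6
cycle 23: W3.I7

Answer: 24 cycles, utilization 17/24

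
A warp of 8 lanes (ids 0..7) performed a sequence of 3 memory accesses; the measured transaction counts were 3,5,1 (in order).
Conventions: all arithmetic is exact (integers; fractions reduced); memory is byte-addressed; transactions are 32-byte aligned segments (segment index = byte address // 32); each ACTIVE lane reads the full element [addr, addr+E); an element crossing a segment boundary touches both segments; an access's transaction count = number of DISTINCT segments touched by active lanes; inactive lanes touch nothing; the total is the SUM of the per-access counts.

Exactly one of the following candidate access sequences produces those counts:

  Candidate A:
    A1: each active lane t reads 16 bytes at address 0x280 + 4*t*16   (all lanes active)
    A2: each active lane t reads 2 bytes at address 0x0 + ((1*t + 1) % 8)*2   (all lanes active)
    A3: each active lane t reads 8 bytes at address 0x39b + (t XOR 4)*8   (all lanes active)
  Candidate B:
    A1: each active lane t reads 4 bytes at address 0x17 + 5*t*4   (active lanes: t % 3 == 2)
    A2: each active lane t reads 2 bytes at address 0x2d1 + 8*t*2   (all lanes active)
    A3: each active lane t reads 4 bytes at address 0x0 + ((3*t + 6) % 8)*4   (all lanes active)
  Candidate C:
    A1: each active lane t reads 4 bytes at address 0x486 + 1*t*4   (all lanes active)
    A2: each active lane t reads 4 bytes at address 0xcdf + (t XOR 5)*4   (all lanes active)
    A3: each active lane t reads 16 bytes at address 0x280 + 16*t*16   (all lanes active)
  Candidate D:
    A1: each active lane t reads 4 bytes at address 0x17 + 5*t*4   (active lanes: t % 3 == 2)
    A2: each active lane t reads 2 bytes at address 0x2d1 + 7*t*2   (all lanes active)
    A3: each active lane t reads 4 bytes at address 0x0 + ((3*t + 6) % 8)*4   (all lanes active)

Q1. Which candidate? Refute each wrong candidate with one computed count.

A: A1 gives 8 transactions, not 3
C: A1 gives 2 transactions, not 3
D: A2 gives 4 transactions, not 5
B: all counts match (3,5,1)

Answer: B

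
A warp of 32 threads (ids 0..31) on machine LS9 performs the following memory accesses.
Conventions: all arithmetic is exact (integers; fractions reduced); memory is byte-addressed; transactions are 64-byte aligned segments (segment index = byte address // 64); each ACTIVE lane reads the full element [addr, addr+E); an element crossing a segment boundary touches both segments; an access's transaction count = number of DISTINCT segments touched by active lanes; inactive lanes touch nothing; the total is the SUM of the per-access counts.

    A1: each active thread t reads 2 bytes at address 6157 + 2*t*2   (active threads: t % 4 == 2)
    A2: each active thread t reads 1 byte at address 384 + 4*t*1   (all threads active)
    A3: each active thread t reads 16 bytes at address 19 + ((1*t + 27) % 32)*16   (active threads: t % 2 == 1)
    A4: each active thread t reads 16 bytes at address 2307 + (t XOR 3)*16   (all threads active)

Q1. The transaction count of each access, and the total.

A1: 3 transactions
A2: 2 transactions
A3: 9 transactions
A4: 9 transactions

Answer: 3,2,9,9; total 23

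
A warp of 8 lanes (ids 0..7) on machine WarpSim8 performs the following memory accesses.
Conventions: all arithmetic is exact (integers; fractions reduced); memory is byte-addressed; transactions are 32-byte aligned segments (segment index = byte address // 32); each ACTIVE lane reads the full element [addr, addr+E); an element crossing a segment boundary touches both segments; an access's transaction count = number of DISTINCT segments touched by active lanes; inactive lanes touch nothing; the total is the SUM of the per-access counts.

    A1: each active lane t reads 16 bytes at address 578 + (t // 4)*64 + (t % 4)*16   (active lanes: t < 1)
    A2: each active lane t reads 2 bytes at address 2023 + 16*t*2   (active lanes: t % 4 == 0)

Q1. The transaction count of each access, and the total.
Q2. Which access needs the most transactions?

A1: 1 transaction
A2: 2 transactions

Answer: 1,2; total 3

Answer: A2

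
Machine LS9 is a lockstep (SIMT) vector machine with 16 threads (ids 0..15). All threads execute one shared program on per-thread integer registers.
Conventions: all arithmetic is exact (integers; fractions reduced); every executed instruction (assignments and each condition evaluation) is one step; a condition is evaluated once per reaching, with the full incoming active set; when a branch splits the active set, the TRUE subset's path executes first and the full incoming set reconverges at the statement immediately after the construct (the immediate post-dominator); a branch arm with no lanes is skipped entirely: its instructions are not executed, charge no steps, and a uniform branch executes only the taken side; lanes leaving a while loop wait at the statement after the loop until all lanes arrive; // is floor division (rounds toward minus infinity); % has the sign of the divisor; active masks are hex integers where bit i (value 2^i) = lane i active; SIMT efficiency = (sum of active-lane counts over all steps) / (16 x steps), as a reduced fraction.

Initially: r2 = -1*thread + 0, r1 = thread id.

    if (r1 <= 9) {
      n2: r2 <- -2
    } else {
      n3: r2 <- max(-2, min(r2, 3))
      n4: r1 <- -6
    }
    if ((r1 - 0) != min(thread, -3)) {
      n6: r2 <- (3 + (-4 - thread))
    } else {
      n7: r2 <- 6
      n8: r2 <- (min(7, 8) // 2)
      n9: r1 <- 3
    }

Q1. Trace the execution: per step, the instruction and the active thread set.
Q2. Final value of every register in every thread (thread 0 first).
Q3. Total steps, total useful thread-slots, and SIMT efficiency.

step 0: eval (r1 <= 9)               0xffff
step 1: r2 <- -2                     0x03ff
step 2: r2 <- max(-2, min(r2, 3))    0xfc00
step 3: r1 <- -6                     0xfc00
step 4: eval ((r1 - 0) != min(thread, -3)) 0xffff
step 5: r2 <- (3 + (-4 - thread))    0xffff

Answer: 6 steps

r2: -1,-2,-3,-4,-5,-6,-7,-8,-9,-10,-11,-12,-13,-14,-15,-16
r1: 0,1,2,3,4,5,6,7,8,9,-6,-6,-6,-6,-6,-6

steps = 6; useful = 70; efficiency = 70/96 = 35/48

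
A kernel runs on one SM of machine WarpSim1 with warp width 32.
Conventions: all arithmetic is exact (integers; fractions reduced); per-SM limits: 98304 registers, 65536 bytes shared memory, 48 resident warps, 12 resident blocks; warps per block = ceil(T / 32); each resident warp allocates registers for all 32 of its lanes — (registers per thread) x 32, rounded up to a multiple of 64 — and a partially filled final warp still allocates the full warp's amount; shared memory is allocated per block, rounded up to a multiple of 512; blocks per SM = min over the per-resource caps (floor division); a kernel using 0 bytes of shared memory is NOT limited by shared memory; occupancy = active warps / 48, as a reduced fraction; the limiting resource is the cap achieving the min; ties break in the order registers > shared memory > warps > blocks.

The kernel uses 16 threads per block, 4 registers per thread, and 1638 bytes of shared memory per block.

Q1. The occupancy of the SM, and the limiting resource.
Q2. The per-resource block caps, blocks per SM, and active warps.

Answer: occupancy 1/4, limited by blocks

registers: 768 blocks
shared memory: 32 blocks
warps: 48 blocks
blocks: 12 blocks

Answer: 12 blocks, 12 active warps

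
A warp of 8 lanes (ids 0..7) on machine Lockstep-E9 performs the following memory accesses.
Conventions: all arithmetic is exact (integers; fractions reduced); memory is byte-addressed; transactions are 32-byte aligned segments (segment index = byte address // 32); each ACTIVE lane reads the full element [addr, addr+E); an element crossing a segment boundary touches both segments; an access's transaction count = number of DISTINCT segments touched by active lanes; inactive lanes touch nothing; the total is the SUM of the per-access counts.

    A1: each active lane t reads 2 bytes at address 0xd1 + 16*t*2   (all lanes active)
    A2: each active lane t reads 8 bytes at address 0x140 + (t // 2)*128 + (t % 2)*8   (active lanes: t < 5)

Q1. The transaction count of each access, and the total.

A1: 8 transactions
A2: 3 transactions

Answer: 8,3; total 11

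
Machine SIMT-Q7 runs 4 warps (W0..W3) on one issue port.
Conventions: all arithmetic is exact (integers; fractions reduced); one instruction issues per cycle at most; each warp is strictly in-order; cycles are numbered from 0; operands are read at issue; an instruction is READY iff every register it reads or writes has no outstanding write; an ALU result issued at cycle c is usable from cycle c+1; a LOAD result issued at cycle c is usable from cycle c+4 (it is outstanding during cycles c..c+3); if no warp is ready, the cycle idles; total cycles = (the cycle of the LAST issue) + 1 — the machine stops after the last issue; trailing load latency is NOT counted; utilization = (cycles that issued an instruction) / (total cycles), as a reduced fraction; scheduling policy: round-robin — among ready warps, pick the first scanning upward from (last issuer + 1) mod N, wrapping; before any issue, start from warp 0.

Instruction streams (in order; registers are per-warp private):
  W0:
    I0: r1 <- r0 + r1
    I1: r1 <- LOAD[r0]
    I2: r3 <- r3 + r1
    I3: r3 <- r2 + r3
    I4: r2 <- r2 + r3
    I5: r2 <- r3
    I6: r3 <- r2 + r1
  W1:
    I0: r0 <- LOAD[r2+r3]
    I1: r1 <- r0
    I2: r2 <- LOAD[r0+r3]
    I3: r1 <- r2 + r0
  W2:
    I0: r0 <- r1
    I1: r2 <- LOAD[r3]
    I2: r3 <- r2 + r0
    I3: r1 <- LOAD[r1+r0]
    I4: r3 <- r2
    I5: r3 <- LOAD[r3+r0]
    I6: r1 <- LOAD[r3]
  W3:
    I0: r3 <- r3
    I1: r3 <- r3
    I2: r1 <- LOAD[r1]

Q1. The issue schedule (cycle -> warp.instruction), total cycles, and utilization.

cycle 0: W0.I0
cycle 1: W1.I0
cycle 2: W2.I0
cycle 3: W3.I0
cycle 4: W0.I1
cycle 5: W1.I1
cycle 6: W2.I1
cycle 7: W3.I1
cycle 8: W0.I2
cycle 9: W1.I2
cycle 10: W2.I2
cycle 11: W3.I2
cycle 12: W0.I3
cycle 13: W1.I3
cycle 14: W2.I3
cycle 15: W0.I4
cycle 16: W2.I4
cycle 17: W0.I5
cycle 18: W2.I5
cycle 19: W0.I6
cycle 20: idle
cycle 21: idle
cycle 22: W2.I6

Answer: 23 cycles, utilization 21/23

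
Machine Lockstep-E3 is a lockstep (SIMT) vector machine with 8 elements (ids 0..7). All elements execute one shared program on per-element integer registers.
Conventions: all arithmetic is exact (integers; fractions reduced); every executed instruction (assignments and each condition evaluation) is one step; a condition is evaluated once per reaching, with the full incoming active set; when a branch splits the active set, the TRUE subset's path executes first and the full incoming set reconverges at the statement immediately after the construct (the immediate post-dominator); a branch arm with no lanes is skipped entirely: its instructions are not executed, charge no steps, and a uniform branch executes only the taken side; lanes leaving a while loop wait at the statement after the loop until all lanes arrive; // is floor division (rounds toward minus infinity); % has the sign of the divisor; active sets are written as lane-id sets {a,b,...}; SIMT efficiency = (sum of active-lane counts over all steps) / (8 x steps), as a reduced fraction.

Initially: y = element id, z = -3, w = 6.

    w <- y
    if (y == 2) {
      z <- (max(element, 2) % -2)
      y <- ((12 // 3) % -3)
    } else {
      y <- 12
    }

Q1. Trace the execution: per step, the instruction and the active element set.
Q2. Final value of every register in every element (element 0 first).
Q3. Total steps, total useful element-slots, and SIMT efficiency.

step 0: w <- y                       {0,1,2,3,4,5,6,7}
step 1: eval (y == 2)                {0,1,2,3,4,5,6,7}
step 2: z <- (max(element, 2) % -2)  {2}
step 3: y <- ((12 // 3) % -3)        {2}
step 4: y <- 12                      {0,1,3,4,5,6,7}

Answer: 5 steps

y: 12,12,-2,12,12,12,12,12
z: -3,-3,0,-3,-3,-3,-3,-3
w: 0,1,2,3,4,5,6,7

steps = 5; useful = 25; efficiency = 25/40 = 5/8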